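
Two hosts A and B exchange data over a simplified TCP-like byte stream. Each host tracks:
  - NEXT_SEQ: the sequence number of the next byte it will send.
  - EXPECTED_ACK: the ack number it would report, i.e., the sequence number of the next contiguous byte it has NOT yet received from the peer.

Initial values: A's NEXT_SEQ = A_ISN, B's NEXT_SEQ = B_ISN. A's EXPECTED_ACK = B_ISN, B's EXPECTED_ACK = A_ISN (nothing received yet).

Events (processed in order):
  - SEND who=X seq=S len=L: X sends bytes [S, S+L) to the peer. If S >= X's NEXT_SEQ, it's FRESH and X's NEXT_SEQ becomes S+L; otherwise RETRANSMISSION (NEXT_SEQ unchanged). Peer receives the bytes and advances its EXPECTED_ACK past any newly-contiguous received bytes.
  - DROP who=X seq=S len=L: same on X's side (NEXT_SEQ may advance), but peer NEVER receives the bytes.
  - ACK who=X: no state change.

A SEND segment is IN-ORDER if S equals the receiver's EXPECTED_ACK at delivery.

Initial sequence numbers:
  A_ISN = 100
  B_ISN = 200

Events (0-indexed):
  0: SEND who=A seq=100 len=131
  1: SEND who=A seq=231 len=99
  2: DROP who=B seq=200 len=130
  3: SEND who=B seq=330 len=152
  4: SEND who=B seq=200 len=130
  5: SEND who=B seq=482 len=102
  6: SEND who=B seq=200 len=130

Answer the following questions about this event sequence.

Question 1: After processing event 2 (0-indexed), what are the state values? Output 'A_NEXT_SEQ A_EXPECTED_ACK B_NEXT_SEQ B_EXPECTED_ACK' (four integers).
After event 0: A_seq=231 A_ack=200 B_seq=200 B_ack=231
After event 1: A_seq=330 A_ack=200 B_seq=200 B_ack=330
After event 2: A_seq=330 A_ack=200 B_seq=330 B_ack=330

330 200 330 330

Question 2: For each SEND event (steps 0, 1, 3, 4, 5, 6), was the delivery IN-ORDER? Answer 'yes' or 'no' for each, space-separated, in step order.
Step 0: SEND seq=100 -> in-order
Step 1: SEND seq=231 -> in-order
Step 3: SEND seq=330 -> out-of-order
Step 4: SEND seq=200 -> in-order
Step 5: SEND seq=482 -> in-order
Step 6: SEND seq=200 -> out-of-order

Answer: yes yes no yes yes no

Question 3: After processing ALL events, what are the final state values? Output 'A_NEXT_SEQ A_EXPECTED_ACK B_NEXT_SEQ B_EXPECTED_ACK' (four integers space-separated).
Answer: 330 584 584 330

Derivation:
After event 0: A_seq=231 A_ack=200 B_seq=200 B_ack=231
After event 1: A_seq=330 A_ack=200 B_seq=200 B_ack=330
After event 2: A_seq=330 A_ack=200 B_seq=330 B_ack=330
After event 3: A_seq=330 A_ack=200 B_seq=482 B_ack=330
After event 4: A_seq=330 A_ack=482 B_seq=482 B_ack=330
After event 5: A_seq=330 A_ack=584 B_seq=584 B_ack=330
After event 6: A_seq=330 A_ack=584 B_seq=584 B_ack=330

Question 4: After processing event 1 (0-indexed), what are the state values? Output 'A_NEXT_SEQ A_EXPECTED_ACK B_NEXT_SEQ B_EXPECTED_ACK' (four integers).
After event 0: A_seq=231 A_ack=200 B_seq=200 B_ack=231
After event 1: A_seq=330 A_ack=200 B_seq=200 B_ack=330

330 200 200 330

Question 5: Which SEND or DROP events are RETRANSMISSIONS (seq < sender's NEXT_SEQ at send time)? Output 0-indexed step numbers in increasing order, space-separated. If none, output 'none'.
Answer: 4 6

Derivation:
Step 0: SEND seq=100 -> fresh
Step 1: SEND seq=231 -> fresh
Step 2: DROP seq=200 -> fresh
Step 3: SEND seq=330 -> fresh
Step 4: SEND seq=200 -> retransmit
Step 5: SEND seq=482 -> fresh
Step 6: SEND seq=200 -> retransmit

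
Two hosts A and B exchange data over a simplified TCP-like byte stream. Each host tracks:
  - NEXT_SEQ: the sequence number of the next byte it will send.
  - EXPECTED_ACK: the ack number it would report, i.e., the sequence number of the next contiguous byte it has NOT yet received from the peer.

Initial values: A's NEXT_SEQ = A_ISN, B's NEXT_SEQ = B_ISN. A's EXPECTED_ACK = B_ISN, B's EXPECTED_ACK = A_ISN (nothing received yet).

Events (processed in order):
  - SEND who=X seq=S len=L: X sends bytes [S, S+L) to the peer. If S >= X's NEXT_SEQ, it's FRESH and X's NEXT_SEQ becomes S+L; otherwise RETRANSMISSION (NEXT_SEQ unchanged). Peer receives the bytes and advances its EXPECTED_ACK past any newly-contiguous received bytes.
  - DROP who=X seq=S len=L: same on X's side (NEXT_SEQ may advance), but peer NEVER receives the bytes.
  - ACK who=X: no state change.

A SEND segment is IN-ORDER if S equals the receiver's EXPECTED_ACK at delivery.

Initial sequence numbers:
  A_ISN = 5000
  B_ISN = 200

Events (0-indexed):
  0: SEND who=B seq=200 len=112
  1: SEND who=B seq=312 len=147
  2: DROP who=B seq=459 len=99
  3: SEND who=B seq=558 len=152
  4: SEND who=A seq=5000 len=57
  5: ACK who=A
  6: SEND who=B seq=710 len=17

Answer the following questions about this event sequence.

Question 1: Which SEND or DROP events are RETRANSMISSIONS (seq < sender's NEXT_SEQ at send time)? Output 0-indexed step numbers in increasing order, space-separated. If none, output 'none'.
Step 0: SEND seq=200 -> fresh
Step 1: SEND seq=312 -> fresh
Step 2: DROP seq=459 -> fresh
Step 3: SEND seq=558 -> fresh
Step 4: SEND seq=5000 -> fresh
Step 6: SEND seq=710 -> fresh

Answer: none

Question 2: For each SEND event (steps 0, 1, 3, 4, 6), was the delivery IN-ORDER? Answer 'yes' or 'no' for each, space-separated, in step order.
Answer: yes yes no yes no

Derivation:
Step 0: SEND seq=200 -> in-order
Step 1: SEND seq=312 -> in-order
Step 3: SEND seq=558 -> out-of-order
Step 4: SEND seq=5000 -> in-order
Step 6: SEND seq=710 -> out-of-order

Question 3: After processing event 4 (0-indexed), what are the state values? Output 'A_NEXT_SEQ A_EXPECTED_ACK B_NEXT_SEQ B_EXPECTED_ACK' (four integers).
After event 0: A_seq=5000 A_ack=312 B_seq=312 B_ack=5000
After event 1: A_seq=5000 A_ack=459 B_seq=459 B_ack=5000
After event 2: A_seq=5000 A_ack=459 B_seq=558 B_ack=5000
After event 3: A_seq=5000 A_ack=459 B_seq=710 B_ack=5000
After event 4: A_seq=5057 A_ack=459 B_seq=710 B_ack=5057

5057 459 710 5057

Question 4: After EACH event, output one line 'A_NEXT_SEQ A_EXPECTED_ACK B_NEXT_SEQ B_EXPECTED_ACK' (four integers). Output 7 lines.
5000 312 312 5000
5000 459 459 5000
5000 459 558 5000
5000 459 710 5000
5057 459 710 5057
5057 459 710 5057
5057 459 727 5057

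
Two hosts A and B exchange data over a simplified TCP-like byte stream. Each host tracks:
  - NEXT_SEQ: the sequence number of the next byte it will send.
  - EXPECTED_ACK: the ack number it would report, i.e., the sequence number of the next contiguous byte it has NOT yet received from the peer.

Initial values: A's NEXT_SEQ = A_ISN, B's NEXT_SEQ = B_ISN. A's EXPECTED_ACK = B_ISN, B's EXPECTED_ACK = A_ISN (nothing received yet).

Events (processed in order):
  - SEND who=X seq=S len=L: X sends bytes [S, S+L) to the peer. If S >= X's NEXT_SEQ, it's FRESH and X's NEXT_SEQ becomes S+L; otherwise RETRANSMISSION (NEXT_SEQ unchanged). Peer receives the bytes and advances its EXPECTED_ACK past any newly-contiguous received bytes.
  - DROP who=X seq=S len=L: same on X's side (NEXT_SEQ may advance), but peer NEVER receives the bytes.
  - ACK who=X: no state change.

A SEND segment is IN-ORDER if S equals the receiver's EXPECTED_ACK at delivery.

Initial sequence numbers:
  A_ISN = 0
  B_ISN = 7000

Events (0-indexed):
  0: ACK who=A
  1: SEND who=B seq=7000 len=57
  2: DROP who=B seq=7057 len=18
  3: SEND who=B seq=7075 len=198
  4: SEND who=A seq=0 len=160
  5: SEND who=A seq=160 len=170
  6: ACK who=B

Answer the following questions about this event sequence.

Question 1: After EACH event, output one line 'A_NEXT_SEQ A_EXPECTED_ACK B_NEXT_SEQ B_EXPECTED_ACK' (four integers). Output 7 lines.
0 7000 7000 0
0 7057 7057 0
0 7057 7075 0
0 7057 7273 0
160 7057 7273 160
330 7057 7273 330
330 7057 7273 330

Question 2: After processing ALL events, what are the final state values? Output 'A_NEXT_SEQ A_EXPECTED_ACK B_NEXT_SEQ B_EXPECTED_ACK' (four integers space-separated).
Answer: 330 7057 7273 330

Derivation:
After event 0: A_seq=0 A_ack=7000 B_seq=7000 B_ack=0
After event 1: A_seq=0 A_ack=7057 B_seq=7057 B_ack=0
After event 2: A_seq=0 A_ack=7057 B_seq=7075 B_ack=0
After event 3: A_seq=0 A_ack=7057 B_seq=7273 B_ack=0
After event 4: A_seq=160 A_ack=7057 B_seq=7273 B_ack=160
After event 5: A_seq=330 A_ack=7057 B_seq=7273 B_ack=330
After event 6: A_seq=330 A_ack=7057 B_seq=7273 B_ack=330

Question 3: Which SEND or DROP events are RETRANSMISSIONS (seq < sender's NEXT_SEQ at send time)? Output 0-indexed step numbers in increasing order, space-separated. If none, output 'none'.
Step 1: SEND seq=7000 -> fresh
Step 2: DROP seq=7057 -> fresh
Step 3: SEND seq=7075 -> fresh
Step 4: SEND seq=0 -> fresh
Step 5: SEND seq=160 -> fresh

Answer: none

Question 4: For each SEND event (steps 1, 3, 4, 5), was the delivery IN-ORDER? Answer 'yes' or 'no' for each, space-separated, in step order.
Answer: yes no yes yes

Derivation:
Step 1: SEND seq=7000 -> in-order
Step 3: SEND seq=7075 -> out-of-order
Step 4: SEND seq=0 -> in-order
Step 5: SEND seq=160 -> in-order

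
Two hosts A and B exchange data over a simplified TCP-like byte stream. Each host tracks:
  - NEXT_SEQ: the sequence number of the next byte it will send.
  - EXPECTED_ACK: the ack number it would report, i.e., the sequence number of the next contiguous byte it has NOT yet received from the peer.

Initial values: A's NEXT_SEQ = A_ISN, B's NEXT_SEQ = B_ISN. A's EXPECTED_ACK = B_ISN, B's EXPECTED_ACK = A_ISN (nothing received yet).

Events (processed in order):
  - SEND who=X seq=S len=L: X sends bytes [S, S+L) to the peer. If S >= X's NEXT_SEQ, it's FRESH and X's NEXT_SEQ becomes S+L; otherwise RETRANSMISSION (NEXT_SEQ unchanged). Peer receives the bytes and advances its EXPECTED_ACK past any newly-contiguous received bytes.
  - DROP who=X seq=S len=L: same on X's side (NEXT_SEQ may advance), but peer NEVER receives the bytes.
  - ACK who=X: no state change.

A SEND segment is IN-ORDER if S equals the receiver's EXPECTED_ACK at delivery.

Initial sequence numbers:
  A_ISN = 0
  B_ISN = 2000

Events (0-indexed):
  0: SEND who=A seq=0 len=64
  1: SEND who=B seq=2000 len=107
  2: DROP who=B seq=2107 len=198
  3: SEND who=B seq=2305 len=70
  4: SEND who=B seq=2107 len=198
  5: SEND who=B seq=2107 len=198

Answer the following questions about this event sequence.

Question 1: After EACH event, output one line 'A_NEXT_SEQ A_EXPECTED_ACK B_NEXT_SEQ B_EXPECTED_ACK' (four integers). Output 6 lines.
64 2000 2000 64
64 2107 2107 64
64 2107 2305 64
64 2107 2375 64
64 2375 2375 64
64 2375 2375 64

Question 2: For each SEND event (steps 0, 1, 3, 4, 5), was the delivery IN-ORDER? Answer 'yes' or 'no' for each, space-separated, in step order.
Answer: yes yes no yes no

Derivation:
Step 0: SEND seq=0 -> in-order
Step 1: SEND seq=2000 -> in-order
Step 3: SEND seq=2305 -> out-of-order
Step 4: SEND seq=2107 -> in-order
Step 5: SEND seq=2107 -> out-of-order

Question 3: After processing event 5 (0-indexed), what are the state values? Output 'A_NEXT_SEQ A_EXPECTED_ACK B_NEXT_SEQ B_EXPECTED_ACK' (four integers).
After event 0: A_seq=64 A_ack=2000 B_seq=2000 B_ack=64
After event 1: A_seq=64 A_ack=2107 B_seq=2107 B_ack=64
After event 2: A_seq=64 A_ack=2107 B_seq=2305 B_ack=64
After event 3: A_seq=64 A_ack=2107 B_seq=2375 B_ack=64
After event 4: A_seq=64 A_ack=2375 B_seq=2375 B_ack=64
After event 5: A_seq=64 A_ack=2375 B_seq=2375 B_ack=64

64 2375 2375 64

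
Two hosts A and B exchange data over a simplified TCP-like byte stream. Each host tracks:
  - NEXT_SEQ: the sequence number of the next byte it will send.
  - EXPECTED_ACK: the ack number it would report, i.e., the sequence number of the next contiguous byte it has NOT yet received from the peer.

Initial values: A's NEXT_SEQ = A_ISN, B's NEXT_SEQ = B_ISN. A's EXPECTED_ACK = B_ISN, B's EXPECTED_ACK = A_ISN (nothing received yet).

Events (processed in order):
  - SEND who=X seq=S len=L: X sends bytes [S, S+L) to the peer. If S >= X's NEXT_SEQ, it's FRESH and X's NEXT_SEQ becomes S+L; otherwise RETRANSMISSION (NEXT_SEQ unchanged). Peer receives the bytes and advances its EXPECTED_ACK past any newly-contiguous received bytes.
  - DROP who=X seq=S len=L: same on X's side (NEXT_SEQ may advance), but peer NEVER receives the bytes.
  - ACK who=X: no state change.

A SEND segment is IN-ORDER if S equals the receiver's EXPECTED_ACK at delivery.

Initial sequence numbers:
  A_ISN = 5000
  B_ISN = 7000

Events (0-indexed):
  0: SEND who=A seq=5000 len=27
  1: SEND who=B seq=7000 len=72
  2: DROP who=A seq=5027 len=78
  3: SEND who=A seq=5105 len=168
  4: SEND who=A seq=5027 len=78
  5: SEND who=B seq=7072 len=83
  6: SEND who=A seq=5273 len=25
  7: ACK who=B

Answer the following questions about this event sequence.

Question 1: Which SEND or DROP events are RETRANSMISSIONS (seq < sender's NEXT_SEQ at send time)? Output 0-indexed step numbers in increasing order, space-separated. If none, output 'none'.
Answer: 4

Derivation:
Step 0: SEND seq=5000 -> fresh
Step 1: SEND seq=7000 -> fresh
Step 2: DROP seq=5027 -> fresh
Step 3: SEND seq=5105 -> fresh
Step 4: SEND seq=5027 -> retransmit
Step 5: SEND seq=7072 -> fresh
Step 6: SEND seq=5273 -> fresh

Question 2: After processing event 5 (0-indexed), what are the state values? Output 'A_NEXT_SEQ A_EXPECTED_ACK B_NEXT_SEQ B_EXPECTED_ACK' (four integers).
After event 0: A_seq=5027 A_ack=7000 B_seq=7000 B_ack=5027
After event 1: A_seq=5027 A_ack=7072 B_seq=7072 B_ack=5027
After event 2: A_seq=5105 A_ack=7072 B_seq=7072 B_ack=5027
After event 3: A_seq=5273 A_ack=7072 B_seq=7072 B_ack=5027
After event 4: A_seq=5273 A_ack=7072 B_seq=7072 B_ack=5273
After event 5: A_seq=5273 A_ack=7155 B_seq=7155 B_ack=5273

5273 7155 7155 5273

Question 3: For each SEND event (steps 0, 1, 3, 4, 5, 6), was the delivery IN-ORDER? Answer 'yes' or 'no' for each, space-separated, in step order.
Answer: yes yes no yes yes yes

Derivation:
Step 0: SEND seq=5000 -> in-order
Step 1: SEND seq=7000 -> in-order
Step 3: SEND seq=5105 -> out-of-order
Step 4: SEND seq=5027 -> in-order
Step 5: SEND seq=7072 -> in-order
Step 6: SEND seq=5273 -> in-order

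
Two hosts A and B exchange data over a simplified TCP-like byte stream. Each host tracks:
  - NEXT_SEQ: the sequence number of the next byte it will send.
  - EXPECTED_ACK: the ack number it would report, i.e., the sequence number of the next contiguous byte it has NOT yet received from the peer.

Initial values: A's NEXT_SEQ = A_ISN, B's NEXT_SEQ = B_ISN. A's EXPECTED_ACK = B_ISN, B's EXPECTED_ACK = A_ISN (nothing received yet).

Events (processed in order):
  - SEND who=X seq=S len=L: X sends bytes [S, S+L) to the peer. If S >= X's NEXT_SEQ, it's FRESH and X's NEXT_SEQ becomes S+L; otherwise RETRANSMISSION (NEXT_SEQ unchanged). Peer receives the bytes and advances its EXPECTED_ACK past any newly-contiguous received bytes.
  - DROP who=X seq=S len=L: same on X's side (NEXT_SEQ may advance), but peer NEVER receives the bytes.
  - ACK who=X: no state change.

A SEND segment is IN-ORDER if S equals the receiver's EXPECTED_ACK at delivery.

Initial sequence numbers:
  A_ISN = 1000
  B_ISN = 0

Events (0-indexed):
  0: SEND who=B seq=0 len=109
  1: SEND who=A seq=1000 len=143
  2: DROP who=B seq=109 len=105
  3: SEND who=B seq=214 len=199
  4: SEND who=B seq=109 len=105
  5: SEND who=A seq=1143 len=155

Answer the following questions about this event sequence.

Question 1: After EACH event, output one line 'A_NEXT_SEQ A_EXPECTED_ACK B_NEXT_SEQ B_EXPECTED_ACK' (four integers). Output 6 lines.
1000 109 109 1000
1143 109 109 1143
1143 109 214 1143
1143 109 413 1143
1143 413 413 1143
1298 413 413 1298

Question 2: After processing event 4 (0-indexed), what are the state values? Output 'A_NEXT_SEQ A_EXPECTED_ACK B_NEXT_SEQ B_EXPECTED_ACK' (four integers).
After event 0: A_seq=1000 A_ack=109 B_seq=109 B_ack=1000
After event 1: A_seq=1143 A_ack=109 B_seq=109 B_ack=1143
After event 2: A_seq=1143 A_ack=109 B_seq=214 B_ack=1143
After event 3: A_seq=1143 A_ack=109 B_seq=413 B_ack=1143
After event 4: A_seq=1143 A_ack=413 B_seq=413 B_ack=1143

1143 413 413 1143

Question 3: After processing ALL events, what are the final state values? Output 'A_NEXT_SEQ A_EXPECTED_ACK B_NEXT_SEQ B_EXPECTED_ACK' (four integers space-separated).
After event 0: A_seq=1000 A_ack=109 B_seq=109 B_ack=1000
After event 1: A_seq=1143 A_ack=109 B_seq=109 B_ack=1143
After event 2: A_seq=1143 A_ack=109 B_seq=214 B_ack=1143
After event 3: A_seq=1143 A_ack=109 B_seq=413 B_ack=1143
After event 4: A_seq=1143 A_ack=413 B_seq=413 B_ack=1143
After event 5: A_seq=1298 A_ack=413 B_seq=413 B_ack=1298

Answer: 1298 413 413 1298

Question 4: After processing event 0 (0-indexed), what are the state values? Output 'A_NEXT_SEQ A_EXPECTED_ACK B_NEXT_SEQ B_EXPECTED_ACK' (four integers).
After event 0: A_seq=1000 A_ack=109 B_seq=109 B_ack=1000

1000 109 109 1000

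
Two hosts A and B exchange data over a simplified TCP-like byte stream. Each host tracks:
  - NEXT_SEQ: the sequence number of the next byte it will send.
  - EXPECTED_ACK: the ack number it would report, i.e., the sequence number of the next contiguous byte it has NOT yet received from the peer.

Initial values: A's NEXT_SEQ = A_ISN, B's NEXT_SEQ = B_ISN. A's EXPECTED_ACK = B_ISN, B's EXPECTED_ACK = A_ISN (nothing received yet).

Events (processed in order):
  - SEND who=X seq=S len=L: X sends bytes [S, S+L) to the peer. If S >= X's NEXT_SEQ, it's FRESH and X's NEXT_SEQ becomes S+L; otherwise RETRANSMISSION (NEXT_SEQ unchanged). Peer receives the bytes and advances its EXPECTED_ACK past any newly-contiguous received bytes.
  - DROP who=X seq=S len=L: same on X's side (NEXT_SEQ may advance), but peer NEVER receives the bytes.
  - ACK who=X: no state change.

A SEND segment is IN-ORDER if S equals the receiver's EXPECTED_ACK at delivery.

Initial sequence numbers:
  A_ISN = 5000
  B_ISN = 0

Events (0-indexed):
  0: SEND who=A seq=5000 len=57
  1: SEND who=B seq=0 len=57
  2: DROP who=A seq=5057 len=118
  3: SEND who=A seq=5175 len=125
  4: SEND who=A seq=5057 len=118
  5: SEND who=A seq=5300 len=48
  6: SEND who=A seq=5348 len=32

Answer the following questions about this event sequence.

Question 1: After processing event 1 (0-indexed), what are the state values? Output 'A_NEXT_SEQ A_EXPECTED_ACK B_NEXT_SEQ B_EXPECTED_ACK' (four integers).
After event 0: A_seq=5057 A_ack=0 B_seq=0 B_ack=5057
After event 1: A_seq=5057 A_ack=57 B_seq=57 B_ack=5057

5057 57 57 5057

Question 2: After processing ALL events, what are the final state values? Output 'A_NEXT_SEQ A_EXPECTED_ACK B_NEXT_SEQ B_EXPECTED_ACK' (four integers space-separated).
After event 0: A_seq=5057 A_ack=0 B_seq=0 B_ack=5057
After event 1: A_seq=5057 A_ack=57 B_seq=57 B_ack=5057
After event 2: A_seq=5175 A_ack=57 B_seq=57 B_ack=5057
After event 3: A_seq=5300 A_ack=57 B_seq=57 B_ack=5057
After event 4: A_seq=5300 A_ack=57 B_seq=57 B_ack=5300
After event 5: A_seq=5348 A_ack=57 B_seq=57 B_ack=5348
After event 6: A_seq=5380 A_ack=57 B_seq=57 B_ack=5380

Answer: 5380 57 57 5380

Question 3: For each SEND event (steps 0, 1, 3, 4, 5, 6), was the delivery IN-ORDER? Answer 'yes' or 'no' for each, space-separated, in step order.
Answer: yes yes no yes yes yes

Derivation:
Step 0: SEND seq=5000 -> in-order
Step 1: SEND seq=0 -> in-order
Step 3: SEND seq=5175 -> out-of-order
Step 4: SEND seq=5057 -> in-order
Step 5: SEND seq=5300 -> in-order
Step 6: SEND seq=5348 -> in-order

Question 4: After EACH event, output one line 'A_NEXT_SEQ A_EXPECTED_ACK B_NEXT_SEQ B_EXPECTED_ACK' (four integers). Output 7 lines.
5057 0 0 5057
5057 57 57 5057
5175 57 57 5057
5300 57 57 5057
5300 57 57 5300
5348 57 57 5348
5380 57 57 5380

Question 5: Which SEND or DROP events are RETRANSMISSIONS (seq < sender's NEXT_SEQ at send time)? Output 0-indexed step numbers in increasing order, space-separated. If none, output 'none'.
Answer: 4

Derivation:
Step 0: SEND seq=5000 -> fresh
Step 1: SEND seq=0 -> fresh
Step 2: DROP seq=5057 -> fresh
Step 3: SEND seq=5175 -> fresh
Step 4: SEND seq=5057 -> retransmit
Step 5: SEND seq=5300 -> fresh
Step 6: SEND seq=5348 -> fresh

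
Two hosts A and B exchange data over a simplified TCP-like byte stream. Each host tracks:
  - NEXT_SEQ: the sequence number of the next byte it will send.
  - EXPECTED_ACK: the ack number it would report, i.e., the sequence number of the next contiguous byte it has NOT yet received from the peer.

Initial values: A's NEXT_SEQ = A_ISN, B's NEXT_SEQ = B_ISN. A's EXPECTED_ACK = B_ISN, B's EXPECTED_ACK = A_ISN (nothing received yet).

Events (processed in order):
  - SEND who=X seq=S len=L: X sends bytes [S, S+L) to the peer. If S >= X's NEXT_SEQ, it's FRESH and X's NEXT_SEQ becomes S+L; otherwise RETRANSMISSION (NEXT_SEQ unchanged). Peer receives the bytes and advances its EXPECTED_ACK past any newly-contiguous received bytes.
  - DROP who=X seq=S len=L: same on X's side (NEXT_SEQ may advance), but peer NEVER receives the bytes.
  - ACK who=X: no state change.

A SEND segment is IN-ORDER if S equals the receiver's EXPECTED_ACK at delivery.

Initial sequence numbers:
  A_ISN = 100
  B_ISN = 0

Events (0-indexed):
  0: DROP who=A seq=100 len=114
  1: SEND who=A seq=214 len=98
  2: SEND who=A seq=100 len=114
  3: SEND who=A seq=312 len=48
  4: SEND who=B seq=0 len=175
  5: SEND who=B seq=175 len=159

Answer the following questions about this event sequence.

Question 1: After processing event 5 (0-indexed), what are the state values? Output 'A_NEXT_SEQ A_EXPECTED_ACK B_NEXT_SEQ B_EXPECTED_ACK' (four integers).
After event 0: A_seq=214 A_ack=0 B_seq=0 B_ack=100
After event 1: A_seq=312 A_ack=0 B_seq=0 B_ack=100
After event 2: A_seq=312 A_ack=0 B_seq=0 B_ack=312
After event 3: A_seq=360 A_ack=0 B_seq=0 B_ack=360
After event 4: A_seq=360 A_ack=175 B_seq=175 B_ack=360
After event 5: A_seq=360 A_ack=334 B_seq=334 B_ack=360

360 334 334 360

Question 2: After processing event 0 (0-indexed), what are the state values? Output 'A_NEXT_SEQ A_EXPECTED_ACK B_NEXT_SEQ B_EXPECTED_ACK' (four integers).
After event 0: A_seq=214 A_ack=0 B_seq=0 B_ack=100

214 0 0 100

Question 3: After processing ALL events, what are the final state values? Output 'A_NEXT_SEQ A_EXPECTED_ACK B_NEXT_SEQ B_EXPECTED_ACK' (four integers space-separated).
Answer: 360 334 334 360

Derivation:
After event 0: A_seq=214 A_ack=0 B_seq=0 B_ack=100
After event 1: A_seq=312 A_ack=0 B_seq=0 B_ack=100
After event 2: A_seq=312 A_ack=0 B_seq=0 B_ack=312
After event 3: A_seq=360 A_ack=0 B_seq=0 B_ack=360
After event 4: A_seq=360 A_ack=175 B_seq=175 B_ack=360
After event 5: A_seq=360 A_ack=334 B_seq=334 B_ack=360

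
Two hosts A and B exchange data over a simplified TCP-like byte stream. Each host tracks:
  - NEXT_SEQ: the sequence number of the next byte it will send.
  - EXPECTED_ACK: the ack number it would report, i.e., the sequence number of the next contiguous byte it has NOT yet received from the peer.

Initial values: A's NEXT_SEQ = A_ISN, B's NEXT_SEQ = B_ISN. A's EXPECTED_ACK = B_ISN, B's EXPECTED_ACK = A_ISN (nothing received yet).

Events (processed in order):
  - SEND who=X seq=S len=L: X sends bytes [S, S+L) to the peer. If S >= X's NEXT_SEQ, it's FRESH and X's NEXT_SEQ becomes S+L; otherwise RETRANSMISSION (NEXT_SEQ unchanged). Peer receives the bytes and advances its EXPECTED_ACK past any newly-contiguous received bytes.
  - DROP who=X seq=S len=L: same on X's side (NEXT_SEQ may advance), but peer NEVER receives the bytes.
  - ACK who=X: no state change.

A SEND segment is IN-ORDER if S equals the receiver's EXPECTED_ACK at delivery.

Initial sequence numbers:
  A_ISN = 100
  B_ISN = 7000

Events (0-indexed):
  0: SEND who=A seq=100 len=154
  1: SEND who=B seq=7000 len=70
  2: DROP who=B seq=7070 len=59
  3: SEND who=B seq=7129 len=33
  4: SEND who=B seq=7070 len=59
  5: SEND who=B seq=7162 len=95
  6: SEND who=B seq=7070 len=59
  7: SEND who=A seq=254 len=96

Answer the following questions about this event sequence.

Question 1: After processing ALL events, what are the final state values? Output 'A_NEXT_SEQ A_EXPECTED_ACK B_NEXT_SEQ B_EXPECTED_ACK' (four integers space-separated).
After event 0: A_seq=254 A_ack=7000 B_seq=7000 B_ack=254
After event 1: A_seq=254 A_ack=7070 B_seq=7070 B_ack=254
After event 2: A_seq=254 A_ack=7070 B_seq=7129 B_ack=254
After event 3: A_seq=254 A_ack=7070 B_seq=7162 B_ack=254
After event 4: A_seq=254 A_ack=7162 B_seq=7162 B_ack=254
After event 5: A_seq=254 A_ack=7257 B_seq=7257 B_ack=254
After event 6: A_seq=254 A_ack=7257 B_seq=7257 B_ack=254
After event 7: A_seq=350 A_ack=7257 B_seq=7257 B_ack=350

Answer: 350 7257 7257 350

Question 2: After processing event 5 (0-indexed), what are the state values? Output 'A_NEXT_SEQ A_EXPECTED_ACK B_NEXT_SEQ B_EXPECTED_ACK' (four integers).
After event 0: A_seq=254 A_ack=7000 B_seq=7000 B_ack=254
After event 1: A_seq=254 A_ack=7070 B_seq=7070 B_ack=254
After event 2: A_seq=254 A_ack=7070 B_seq=7129 B_ack=254
After event 3: A_seq=254 A_ack=7070 B_seq=7162 B_ack=254
After event 4: A_seq=254 A_ack=7162 B_seq=7162 B_ack=254
After event 5: A_seq=254 A_ack=7257 B_seq=7257 B_ack=254

254 7257 7257 254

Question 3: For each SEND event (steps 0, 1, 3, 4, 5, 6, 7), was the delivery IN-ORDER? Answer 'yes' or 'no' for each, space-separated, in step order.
Step 0: SEND seq=100 -> in-order
Step 1: SEND seq=7000 -> in-order
Step 3: SEND seq=7129 -> out-of-order
Step 4: SEND seq=7070 -> in-order
Step 5: SEND seq=7162 -> in-order
Step 6: SEND seq=7070 -> out-of-order
Step 7: SEND seq=254 -> in-order

Answer: yes yes no yes yes no yes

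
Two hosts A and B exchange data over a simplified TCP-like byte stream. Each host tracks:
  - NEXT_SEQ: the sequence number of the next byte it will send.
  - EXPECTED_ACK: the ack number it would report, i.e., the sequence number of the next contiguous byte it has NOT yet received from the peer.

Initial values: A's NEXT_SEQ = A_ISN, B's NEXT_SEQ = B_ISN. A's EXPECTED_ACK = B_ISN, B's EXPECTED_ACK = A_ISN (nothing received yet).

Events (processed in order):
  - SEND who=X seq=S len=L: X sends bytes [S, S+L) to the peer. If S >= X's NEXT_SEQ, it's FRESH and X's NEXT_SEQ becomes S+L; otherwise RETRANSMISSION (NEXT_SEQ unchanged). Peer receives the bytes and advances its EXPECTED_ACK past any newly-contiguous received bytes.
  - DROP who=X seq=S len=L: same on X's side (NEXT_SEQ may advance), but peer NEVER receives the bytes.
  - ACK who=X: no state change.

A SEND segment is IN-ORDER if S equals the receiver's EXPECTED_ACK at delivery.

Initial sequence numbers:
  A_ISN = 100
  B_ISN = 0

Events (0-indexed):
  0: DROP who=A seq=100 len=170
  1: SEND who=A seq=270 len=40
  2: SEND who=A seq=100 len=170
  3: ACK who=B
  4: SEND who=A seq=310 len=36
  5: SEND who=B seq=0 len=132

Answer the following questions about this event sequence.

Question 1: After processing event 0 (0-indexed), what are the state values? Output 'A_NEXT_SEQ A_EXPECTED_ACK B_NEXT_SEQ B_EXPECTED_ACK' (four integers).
After event 0: A_seq=270 A_ack=0 B_seq=0 B_ack=100

270 0 0 100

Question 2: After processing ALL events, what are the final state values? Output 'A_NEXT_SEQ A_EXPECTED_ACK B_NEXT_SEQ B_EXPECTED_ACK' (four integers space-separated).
After event 0: A_seq=270 A_ack=0 B_seq=0 B_ack=100
After event 1: A_seq=310 A_ack=0 B_seq=0 B_ack=100
After event 2: A_seq=310 A_ack=0 B_seq=0 B_ack=310
After event 3: A_seq=310 A_ack=0 B_seq=0 B_ack=310
After event 4: A_seq=346 A_ack=0 B_seq=0 B_ack=346
After event 5: A_seq=346 A_ack=132 B_seq=132 B_ack=346

Answer: 346 132 132 346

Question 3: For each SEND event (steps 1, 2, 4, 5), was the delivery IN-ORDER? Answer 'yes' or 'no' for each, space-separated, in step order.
Step 1: SEND seq=270 -> out-of-order
Step 2: SEND seq=100 -> in-order
Step 4: SEND seq=310 -> in-order
Step 5: SEND seq=0 -> in-order

Answer: no yes yes yes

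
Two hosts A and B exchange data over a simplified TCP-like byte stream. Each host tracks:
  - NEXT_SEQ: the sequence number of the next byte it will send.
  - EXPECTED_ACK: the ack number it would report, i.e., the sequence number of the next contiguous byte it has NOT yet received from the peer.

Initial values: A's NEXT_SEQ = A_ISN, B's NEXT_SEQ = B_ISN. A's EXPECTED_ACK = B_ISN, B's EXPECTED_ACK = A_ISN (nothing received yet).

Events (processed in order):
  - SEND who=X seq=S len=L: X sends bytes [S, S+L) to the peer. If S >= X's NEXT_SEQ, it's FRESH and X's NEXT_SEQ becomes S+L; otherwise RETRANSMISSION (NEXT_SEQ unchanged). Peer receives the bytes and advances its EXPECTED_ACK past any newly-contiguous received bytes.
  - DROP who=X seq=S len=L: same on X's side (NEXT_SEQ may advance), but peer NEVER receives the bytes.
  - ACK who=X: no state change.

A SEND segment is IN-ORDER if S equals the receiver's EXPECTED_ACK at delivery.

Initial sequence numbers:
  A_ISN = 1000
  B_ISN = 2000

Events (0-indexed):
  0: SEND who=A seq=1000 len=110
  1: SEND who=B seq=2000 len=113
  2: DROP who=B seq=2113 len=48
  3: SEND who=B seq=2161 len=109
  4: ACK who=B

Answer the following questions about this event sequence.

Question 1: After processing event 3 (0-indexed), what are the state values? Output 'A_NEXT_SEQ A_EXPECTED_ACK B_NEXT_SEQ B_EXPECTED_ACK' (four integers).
After event 0: A_seq=1110 A_ack=2000 B_seq=2000 B_ack=1110
After event 1: A_seq=1110 A_ack=2113 B_seq=2113 B_ack=1110
After event 2: A_seq=1110 A_ack=2113 B_seq=2161 B_ack=1110
After event 3: A_seq=1110 A_ack=2113 B_seq=2270 B_ack=1110

1110 2113 2270 1110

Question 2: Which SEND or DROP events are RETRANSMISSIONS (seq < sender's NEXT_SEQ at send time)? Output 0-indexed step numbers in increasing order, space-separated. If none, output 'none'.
Step 0: SEND seq=1000 -> fresh
Step 1: SEND seq=2000 -> fresh
Step 2: DROP seq=2113 -> fresh
Step 3: SEND seq=2161 -> fresh

Answer: none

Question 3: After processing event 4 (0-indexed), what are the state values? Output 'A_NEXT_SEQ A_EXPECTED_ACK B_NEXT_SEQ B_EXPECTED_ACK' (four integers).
After event 0: A_seq=1110 A_ack=2000 B_seq=2000 B_ack=1110
After event 1: A_seq=1110 A_ack=2113 B_seq=2113 B_ack=1110
After event 2: A_seq=1110 A_ack=2113 B_seq=2161 B_ack=1110
After event 3: A_seq=1110 A_ack=2113 B_seq=2270 B_ack=1110
After event 4: A_seq=1110 A_ack=2113 B_seq=2270 B_ack=1110

1110 2113 2270 1110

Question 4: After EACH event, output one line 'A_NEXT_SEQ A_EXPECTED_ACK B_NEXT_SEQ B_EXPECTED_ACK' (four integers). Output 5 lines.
1110 2000 2000 1110
1110 2113 2113 1110
1110 2113 2161 1110
1110 2113 2270 1110
1110 2113 2270 1110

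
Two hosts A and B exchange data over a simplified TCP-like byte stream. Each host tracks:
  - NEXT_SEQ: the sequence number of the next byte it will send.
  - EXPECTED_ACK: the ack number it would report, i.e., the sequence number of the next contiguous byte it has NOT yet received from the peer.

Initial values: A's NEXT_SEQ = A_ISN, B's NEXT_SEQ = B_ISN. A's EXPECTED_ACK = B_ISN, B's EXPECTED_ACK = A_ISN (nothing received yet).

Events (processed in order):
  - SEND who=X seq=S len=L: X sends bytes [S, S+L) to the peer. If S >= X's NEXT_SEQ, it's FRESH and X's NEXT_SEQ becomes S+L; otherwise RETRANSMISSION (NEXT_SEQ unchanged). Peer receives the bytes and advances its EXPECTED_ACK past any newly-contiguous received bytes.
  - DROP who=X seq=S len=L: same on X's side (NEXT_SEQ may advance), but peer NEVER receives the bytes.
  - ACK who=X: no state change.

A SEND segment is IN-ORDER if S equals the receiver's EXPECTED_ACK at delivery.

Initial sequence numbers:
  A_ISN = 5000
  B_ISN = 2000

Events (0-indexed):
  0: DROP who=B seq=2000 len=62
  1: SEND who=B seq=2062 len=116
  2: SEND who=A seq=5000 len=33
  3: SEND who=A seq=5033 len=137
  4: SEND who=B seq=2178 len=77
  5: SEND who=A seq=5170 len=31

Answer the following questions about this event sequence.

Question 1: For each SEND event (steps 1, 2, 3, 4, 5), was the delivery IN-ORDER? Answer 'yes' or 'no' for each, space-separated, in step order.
Answer: no yes yes no yes

Derivation:
Step 1: SEND seq=2062 -> out-of-order
Step 2: SEND seq=5000 -> in-order
Step 3: SEND seq=5033 -> in-order
Step 4: SEND seq=2178 -> out-of-order
Step 5: SEND seq=5170 -> in-order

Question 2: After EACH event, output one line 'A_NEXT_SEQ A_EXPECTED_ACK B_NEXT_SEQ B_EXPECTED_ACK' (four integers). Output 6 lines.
5000 2000 2062 5000
5000 2000 2178 5000
5033 2000 2178 5033
5170 2000 2178 5170
5170 2000 2255 5170
5201 2000 2255 5201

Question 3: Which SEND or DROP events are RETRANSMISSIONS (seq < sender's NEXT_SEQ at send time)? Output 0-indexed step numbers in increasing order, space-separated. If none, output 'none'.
Step 0: DROP seq=2000 -> fresh
Step 1: SEND seq=2062 -> fresh
Step 2: SEND seq=5000 -> fresh
Step 3: SEND seq=5033 -> fresh
Step 4: SEND seq=2178 -> fresh
Step 5: SEND seq=5170 -> fresh

Answer: none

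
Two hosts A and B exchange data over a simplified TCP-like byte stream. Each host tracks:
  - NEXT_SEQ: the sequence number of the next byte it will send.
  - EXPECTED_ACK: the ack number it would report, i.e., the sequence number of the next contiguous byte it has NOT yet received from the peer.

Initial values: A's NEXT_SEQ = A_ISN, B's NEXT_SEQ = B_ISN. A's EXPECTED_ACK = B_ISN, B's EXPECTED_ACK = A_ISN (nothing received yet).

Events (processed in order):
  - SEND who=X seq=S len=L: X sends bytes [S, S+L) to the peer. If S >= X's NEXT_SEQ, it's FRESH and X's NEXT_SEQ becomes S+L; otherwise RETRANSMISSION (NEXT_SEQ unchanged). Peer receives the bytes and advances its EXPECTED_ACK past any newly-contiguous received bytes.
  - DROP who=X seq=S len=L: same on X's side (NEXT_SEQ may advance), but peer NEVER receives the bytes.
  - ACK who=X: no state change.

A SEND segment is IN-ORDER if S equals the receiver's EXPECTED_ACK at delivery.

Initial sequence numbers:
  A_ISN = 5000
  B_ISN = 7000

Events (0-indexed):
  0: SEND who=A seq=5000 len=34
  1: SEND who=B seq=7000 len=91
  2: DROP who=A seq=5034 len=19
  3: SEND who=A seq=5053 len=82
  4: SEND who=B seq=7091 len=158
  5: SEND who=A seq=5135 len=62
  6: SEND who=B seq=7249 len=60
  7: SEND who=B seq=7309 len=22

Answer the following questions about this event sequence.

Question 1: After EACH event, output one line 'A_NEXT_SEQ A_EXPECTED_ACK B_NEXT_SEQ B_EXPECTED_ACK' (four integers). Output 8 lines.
5034 7000 7000 5034
5034 7091 7091 5034
5053 7091 7091 5034
5135 7091 7091 5034
5135 7249 7249 5034
5197 7249 7249 5034
5197 7309 7309 5034
5197 7331 7331 5034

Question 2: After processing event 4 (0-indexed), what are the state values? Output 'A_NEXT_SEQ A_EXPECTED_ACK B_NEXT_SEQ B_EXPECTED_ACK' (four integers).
After event 0: A_seq=5034 A_ack=7000 B_seq=7000 B_ack=5034
After event 1: A_seq=5034 A_ack=7091 B_seq=7091 B_ack=5034
After event 2: A_seq=5053 A_ack=7091 B_seq=7091 B_ack=5034
After event 3: A_seq=5135 A_ack=7091 B_seq=7091 B_ack=5034
After event 4: A_seq=5135 A_ack=7249 B_seq=7249 B_ack=5034

5135 7249 7249 5034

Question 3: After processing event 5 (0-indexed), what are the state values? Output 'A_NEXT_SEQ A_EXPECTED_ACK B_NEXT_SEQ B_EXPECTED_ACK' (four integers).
After event 0: A_seq=5034 A_ack=7000 B_seq=7000 B_ack=5034
After event 1: A_seq=5034 A_ack=7091 B_seq=7091 B_ack=5034
After event 2: A_seq=5053 A_ack=7091 B_seq=7091 B_ack=5034
After event 3: A_seq=5135 A_ack=7091 B_seq=7091 B_ack=5034
After event 4: A_seq=5135 A_ack=7249 B_seq=7249 B_ack=5034
After event 5: A_seq=5197 A_ack=7249 B_seq=7249 B_ack=5034

5197 7249 7249 5034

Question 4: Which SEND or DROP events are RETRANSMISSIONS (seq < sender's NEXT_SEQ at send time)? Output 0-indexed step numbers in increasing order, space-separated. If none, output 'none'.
Step 0: SEND seq=5000 -> fresh
Step 1: SEND seq=7000 -> fresh
Step 2: DROP seq=5034 -> fresh
Step 3: SEND seq=5053 -> fresh
Step 4: SEND seq=7091 -> fresh
Step 5: SEND seq=5135 -> fresh
Step 6: SEND seq=7249 -> fresh
Step 7: SEND seq=7309 -> fresh

Answer: none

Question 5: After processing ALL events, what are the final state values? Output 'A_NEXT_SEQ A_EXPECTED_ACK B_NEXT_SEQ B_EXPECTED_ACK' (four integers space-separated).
Answer: 5197 7331 7331 5034

Derivation:
After event 0: A_seq=5034 A_ack=7000 B_seq=7000 B_ack=5034
After event 1: A_seq=5034 A_ack=7091 B_seq=7091 B_ack=5034
After event 2: A_seq=5053 A_ack=7091 B_seq=7091 B_ack=5034
After event 3: A_seq=5135 A_ack=7091 B_seq=7091 B_ack=5034
After event 4: A_seq=5135 A_ack=7249 B_seq=7249 B_ack=5034
After event 5: A_seq=5197 A_ack=7249 B_seq=7249 B_ack=5034
After event 6: A_seq=5197 A_ack=7309 B_seq=7309 B_ack=5034
After event 7: A_seq=5197 A_ack=7331 B_seq=7331 B_ack=5034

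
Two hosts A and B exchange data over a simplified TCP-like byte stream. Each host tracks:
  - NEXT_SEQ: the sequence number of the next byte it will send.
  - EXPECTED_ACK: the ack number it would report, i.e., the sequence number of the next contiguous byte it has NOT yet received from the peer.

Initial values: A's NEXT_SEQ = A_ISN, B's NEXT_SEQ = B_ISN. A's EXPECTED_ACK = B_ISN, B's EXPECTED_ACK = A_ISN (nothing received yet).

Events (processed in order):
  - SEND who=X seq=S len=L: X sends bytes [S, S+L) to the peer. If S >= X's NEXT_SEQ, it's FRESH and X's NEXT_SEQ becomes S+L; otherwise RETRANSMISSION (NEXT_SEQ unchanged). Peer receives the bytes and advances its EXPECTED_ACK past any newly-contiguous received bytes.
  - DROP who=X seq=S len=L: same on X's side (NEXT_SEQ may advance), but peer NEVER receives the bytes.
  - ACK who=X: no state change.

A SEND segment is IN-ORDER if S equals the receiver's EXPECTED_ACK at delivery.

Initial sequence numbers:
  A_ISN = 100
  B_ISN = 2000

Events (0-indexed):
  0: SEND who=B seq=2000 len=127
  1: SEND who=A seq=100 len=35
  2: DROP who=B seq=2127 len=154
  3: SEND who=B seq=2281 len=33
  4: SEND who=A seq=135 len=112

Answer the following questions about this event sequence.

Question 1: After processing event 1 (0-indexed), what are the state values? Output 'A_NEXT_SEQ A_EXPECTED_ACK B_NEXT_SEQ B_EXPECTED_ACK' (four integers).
After event 0: A_seq=100 A_ack=2127 B_seq=2127 B_ack=100
After event 1: A_seq=135 A_ack=2127 B_seq=2127 B_ack=135

135 2127 2127 135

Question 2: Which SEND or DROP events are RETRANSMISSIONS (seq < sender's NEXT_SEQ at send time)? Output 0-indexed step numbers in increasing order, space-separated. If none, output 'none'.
Answer: none

Derivation:
Step 0: SEND seq=2000 -> fresh
Step 1: SEND seq=100 -> fresh
Step 2: DROP seq=2127 -> fresh
Step 3: SEND seq=2281 -> fresh
Step 4: SEND seq=135 -> fresh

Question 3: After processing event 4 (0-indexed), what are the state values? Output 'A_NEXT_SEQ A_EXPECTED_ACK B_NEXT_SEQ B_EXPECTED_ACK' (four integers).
After event 0: A_seq=100 A_ack=2127 B_seq=2127 B_ack=100
After event 1: A_seq=135 A_ack=2127 B_seq=2127 B_ack=135
After event 2: A_seq=135 A_ack=2127 B_seq=2281 B_ack=135
After event 3: A_seq=135 A_ack=2127 B_seq=2314 B_ack=135
After event 4: A_seq=247 A_ack=2127 B_seq=2314 B_ack=247

247 2127 2314 247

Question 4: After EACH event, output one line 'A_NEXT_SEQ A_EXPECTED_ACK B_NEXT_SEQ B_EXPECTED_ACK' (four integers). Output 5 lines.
100 2127 2127 100
135 2127 2127 135
135 2127 2281 135
135 2127 2314 135
247 2127 2314 247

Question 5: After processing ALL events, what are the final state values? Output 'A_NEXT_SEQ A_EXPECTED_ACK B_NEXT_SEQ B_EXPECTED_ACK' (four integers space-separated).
Answer: 247 2127 2314 247

Derivation:
After event 0: A_seq=100 A_ack=2127 B_seq=2127 B_ack=100
After event 1: A_seq=135 A_ack=2127 B_seq=2127 B_ack=135
After event 2: A_seq=135 A_ack=2127 B_seq=2281 B_ack=135
After event 3: A_seq=135 A_ack=2127 B_seq=2314 B_ack=135
After event 4: A_seq=247 A_ack=2127 B_seq=2314 B_ack=247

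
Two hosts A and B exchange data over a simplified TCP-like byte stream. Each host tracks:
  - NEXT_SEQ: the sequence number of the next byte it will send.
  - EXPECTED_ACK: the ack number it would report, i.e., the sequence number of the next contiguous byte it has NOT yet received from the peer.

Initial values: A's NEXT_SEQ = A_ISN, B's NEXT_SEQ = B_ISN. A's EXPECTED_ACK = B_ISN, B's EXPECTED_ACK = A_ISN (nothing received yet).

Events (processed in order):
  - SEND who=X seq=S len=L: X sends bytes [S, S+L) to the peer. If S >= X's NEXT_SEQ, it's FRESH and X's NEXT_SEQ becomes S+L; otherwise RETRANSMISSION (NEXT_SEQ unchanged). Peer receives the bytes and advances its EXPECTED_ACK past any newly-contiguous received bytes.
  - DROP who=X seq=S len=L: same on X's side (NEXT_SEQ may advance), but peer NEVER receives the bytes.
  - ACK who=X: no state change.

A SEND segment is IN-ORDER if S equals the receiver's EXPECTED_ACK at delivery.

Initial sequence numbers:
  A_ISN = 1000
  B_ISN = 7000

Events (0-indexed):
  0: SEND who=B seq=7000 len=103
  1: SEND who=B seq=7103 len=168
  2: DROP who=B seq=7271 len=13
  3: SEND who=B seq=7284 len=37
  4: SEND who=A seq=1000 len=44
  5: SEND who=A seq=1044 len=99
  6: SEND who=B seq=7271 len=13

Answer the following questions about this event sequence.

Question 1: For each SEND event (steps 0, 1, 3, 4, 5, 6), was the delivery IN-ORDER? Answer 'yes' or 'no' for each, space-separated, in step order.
Step 0: SEND seq=7000 -> in-order
Step 1: SEND seq=7103 -> in-order
Step 3: SEND seq=7284 -> out-of-order
Step 4: SEND seq=1000 -> in-order
Step 5: SEND seq=1044 -> in-order
Step 6: SEND seq=7271 -> in-order

Answer: yes yes no yes yes yes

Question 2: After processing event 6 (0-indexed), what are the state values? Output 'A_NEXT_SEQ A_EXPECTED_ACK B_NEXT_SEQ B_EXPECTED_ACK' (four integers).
After event 0: A_seq=1000 A_ack=7103 B_seq=7103 B_ack=1000
After event 1: A_seq=1000 A_ack=7271 B_seq=7271 B_ack=1000
After event 2: A_seq=1000 A_ack=7271 B_seq=7284 B_ack=1000
After event 3: A_seq=1000 A_ack=7271 B_seq=7321 B_ack=1000
After event 4: A_seq=1044 A_ack=7271 B_seq=7321 B_ack=1044
After event 5: A_seq=1143 A_ack=7271 B_seq=7321 B_ack=1143
After event 6: A_seq=1143 A_ack=7321 B_seq=7321 B_ack=1143

1143 7321 7321 1143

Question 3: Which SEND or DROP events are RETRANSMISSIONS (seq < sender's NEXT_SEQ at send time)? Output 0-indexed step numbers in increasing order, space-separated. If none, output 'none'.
Answer: 6

Derivation:
Step 0: SEND seq=7000 -> fresh
Step 1: SEND seq=7103 -> fresh
Step 2: DROP seq=7271 -> fresh
Step 3: SEND seq=7284 -> fresh
Step 4: SEND seq=1000 -> fresh
Step 5: SEND seq=1044 -> fresh
Step 6: SEND seq=7271 -> retransmit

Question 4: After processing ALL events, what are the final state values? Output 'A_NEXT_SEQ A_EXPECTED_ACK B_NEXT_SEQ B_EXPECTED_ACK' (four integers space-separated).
Answer: 1143 7321 7321 1143

Derivation:
After event 0: A_seq=1000 A_ack=7103 B_seq=7103 B_ack=1000
After event 1: A_seq=1000 A_ack=7271 B_seq=7271 B_ack=1000
After event 2: A_seq=1000 A_ack=7271 B_seq=7284 B_ack=1000
After event 3: A_seq=1000 A_ack=7271 B_seq=7321 B_ack=1000
After event 4: A_seq=1044 A_ack=7271 B_seq=7321 B_ack=1044
After event 5: A_seq=1143 A_ack=7271 B_seq=7321 B_ack=1143
After event 6: A_seq=1143 A_ack=7321 B_seq=7321 B_ack=1143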